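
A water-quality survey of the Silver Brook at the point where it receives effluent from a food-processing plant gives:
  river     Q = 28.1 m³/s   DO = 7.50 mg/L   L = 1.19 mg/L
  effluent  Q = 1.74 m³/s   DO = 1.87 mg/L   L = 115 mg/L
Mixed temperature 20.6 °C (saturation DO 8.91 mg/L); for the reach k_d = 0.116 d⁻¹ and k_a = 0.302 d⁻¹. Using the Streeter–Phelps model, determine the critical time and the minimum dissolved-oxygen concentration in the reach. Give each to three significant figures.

t_c ≈ 2.78 d; minimum DO ≈ 6.73 mg/L

Mixed DO = (28.1×7.50 + 1.74×1.87)/(28.1+1.74) = 214.0/29.84 = 7.172 mg/L.
Mixed L₀ = (28.1×1.19 + 1.74×115)/(29.84) = 233.5/29.84 = 7.826 mg/L.
Initial deficit D₀ = C_s − DO₀ = 8.91 − 7.172 = 1.738 mg/L.
t_c = (1/0.1860) ln[(0.302/0.116)(1 − 1.738×0.1860/(0.116×7.826))] = 5.376 × ln(1.676) = 2.777 d.
D_c = (0.116/0.302) × 7.826 × e^(−0.116×2.777) = 0.3841 × 7.826 × 0.7246 = 2.178 mg/L.
Minimum DO = 8.91 − 2.178 = 6.732 mg/L.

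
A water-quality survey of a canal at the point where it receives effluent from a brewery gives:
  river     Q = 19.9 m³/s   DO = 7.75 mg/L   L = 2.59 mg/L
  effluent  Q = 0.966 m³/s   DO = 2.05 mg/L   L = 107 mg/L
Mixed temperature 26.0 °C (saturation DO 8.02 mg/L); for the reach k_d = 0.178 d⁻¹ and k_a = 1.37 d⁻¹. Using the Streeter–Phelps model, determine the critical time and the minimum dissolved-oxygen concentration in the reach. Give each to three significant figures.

t_c ≈ 1.16 d; minimum DO ≈ 7.24 mg/L

Mixed DO = (19.9×7.75 + 0.966×2.05)/(19.9+0.966) = 156.2/20.87 = 7.486 mg/L.
Mixed L₀ = (19.9×2.59 + 0.966×107)/(20.87) = 154.9/20.87 = 7.424 mg/L.
Initial deficit D₀ = C_s − DO₀ = 8.02 − 7.486 = 0.5339 mg/L.
t_c = (1/1.192) ln[(1.37/0.178)(1 − 0.5339×1.192/(0.178×7.424))] = 0.8389 × ln(3.990) = 1.161 d.
D_c = (0.178/1.37) × 7.424 × e^(−0.178×1.161) = 0.1299 × 7.424 × 0.8133 = 0.7845 mg/L.
Minimum DO = 8.02 − 0.7845 = 7.236 mg/L.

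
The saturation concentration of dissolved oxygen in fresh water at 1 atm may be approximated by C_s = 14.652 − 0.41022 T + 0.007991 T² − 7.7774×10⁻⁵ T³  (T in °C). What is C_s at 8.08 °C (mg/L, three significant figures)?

C_s ≈ 11.8 mg/L

C_s = 14.652 − 0.41022×8.08 + 0.007991×8.08² − 7.7774×10⁻⁵×8.08³ = 11.82 mg/L.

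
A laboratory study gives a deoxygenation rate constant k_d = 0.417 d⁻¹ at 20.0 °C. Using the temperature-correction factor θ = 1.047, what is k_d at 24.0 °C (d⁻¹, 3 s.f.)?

k_d(T₂) = k_d(T₁) · θ^(T₂−T₁) = 0.417 × 1.047^(24.0−20.0)
= 0.417 × 1.047^4.00 = 0.417 × 1.202 = 0.5011 d⁻¹.

k_d ≈ 0.501 d⁻¹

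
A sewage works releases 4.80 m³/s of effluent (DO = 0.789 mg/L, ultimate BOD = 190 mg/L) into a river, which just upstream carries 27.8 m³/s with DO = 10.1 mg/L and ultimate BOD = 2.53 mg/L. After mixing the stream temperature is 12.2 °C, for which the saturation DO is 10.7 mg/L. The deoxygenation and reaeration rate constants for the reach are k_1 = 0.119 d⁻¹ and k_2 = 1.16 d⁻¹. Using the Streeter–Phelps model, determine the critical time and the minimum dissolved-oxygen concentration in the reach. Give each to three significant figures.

t_c ≈ 1.37 d; minimum DO ≈ 8.07 mg/L

Mixed DO = (27.8×10.1 + 4.80×0.789)/(27.8+4.80) = 284.6/32.60 = 8.729 mg/L.
Mixed L₀ = (27.8×2.53 + 4.80×190)/(32.60) = 982.3/32.60 = 30.13 mg/L.
Initial deficit D₀ = C_s − DO₀ = 10.7 − 8.729 = 1.971 mg/L.
t_c = (1/1.041) ln[(1.16/0.119)(1 − 1.971×1.041/(0.119×30.13))] = 0.9606 × ln(4.170) = 1.372 d.
D_c = (0.119/1.16) × 30.13 × e^(−0.119×1.372) = 0.1026 × 30.13 × 0.8494 = 2.626 mg/L.
Minimum DO = 10.7 − 2.626 = 8.074 mg/L.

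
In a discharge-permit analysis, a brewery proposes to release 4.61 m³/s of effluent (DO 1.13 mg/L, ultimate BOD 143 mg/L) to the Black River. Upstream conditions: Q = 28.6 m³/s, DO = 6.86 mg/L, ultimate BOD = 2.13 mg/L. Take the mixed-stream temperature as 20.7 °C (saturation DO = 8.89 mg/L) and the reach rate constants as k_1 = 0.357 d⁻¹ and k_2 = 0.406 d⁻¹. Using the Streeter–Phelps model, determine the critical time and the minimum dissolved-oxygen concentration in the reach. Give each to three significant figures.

Mixed DO = (28.6×6.86 + 4.61×1.13)/(28.6+4.61) = 201.4/33.21 = 6.065 mg/L.
Mixed L₀ = (28.6×2.13 + 4.61×143)/(33.21) = 720.1/33.21 = 21.68 mg/L.
Initial deficit D₀ = C_s − DO₀ = 8.89 − 6.065 = 2.825 mg/L.
t_c = (1/0.04900) ln[(0.406/0.357)(1 − 2.825×0.04900/(0.357×21.68))] = 20.41 × ln(1.117) = 2.257 d.
D_c = (0.357/0.406) × 21.68 × e^(−0.357×2.257) = 0.8793 × 21.68 × 0.4468 = 8.520 mg/L.
Minimum DO = 8.89 − 8.520 = 0.3702 mg/L.

t_c ≈ 2.26 d; minimum DO ≈ 0.370 mg/L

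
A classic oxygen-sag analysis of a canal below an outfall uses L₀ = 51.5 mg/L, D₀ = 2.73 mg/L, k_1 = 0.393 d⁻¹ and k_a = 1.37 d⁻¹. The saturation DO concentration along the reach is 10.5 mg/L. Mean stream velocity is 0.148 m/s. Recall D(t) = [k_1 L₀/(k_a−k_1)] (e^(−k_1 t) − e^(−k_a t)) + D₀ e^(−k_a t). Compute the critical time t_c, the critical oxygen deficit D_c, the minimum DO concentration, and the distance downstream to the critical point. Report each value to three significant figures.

t_c = [1/(k_a−k_1)] ln[(k_a/k_1)(1 − D₀(k_a−k_1)/(k_1 L₀))]
= [1/(1.37−0.393)] ln[(1.37/0.393)(1 − 2.73×0.9770/(0.393×51.5))]
= (1/0.9770) ln[3.486 × 0.8682] = 1.024 × ln(3.027) = 1.024 × 1.107 = 1.134 d.
L(t_c) = L₀ e^(−k_1 t_c) = 51.5 × 0.6405 = 32.99 mg/L, and at the critical point k_a D_c = k_1 L, so D_c = (0.393/1.37) × 32.99 = 9.463 mg/L.
Minimum DO = C_s − D_c = 10.5 − 9.463 = 1.037 mg/L.
x_c = v t_c = 0.148 m/s × 1.134 d × 86400 s/d = 14490 m ≈ 14.5 km.

t_c ≈ 1.13 d; D_c ≈ 9.46 mg/L; min DO ≈ 1.04 mg/L; x_c ≈ 14.5 km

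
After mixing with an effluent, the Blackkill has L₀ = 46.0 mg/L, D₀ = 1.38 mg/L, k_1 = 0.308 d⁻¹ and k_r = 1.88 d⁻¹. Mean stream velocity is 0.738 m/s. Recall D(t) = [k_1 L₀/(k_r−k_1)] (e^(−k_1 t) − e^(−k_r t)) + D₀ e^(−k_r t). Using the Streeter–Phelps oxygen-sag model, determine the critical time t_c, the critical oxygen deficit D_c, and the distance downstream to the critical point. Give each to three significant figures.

t_c = [1/(k_r−k_1)] ln[(k_r/k_1)(1 − D₀(k_r−k_1)/(k_1 L₀))]
= [1/(1.88−0.308)] ln[(1.88/0.308)(1 − 1.38×1.572/(0.308×46.0))]
= (1/1.572) ln[6.104 × 0.8469] = 0.6361 × ln(5.169) = 0.6361 × 1.643 = 1.045 d.
D_c = (k_1/k_r) L₀ e^(−k_1 t_c) = (0.308/1.88) × 46.0 × e^(−0.308×1.045) = 0.1638 × 46.0 × 0.7248 = 5.462 mg/L.
x_c = v t_c = 0.738 m/s × 1.045 d × 86400 s/d = 66630 m ≈ 66.6 km.

t_c ≈ 1.04 d; D_c ≈ 5.46 mg/L; x_c ≈ 66.6 km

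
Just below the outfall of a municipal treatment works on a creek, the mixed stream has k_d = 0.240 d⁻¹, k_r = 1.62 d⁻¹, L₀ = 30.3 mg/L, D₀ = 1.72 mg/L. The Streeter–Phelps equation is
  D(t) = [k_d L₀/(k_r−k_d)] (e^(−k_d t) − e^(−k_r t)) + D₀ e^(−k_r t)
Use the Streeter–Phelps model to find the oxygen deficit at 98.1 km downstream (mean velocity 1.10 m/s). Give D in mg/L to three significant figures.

Travel time t = x/v = 98.1 km / (1.10 m/s) = 98100 m / 1.10 m/s = 89180 s = 1.032 d.
k_d L₀/(k_r−k_d) = 0.240×30.3/(1.62−0.240) = 7.272/1.380 = 5.270 mg/L.
e^(−k_d t) = e^(−0.240×1.032) = 0.7806; e^(−k_r t) = e^(−1.62×1.032) = 0.1878.
D = 5.270 × (0.7806 − 0.1878) + 1.72 × 0.1878 = 3.123 + 0.3231 = 3.447 mg/L.

D ≈ 3.45 mg/L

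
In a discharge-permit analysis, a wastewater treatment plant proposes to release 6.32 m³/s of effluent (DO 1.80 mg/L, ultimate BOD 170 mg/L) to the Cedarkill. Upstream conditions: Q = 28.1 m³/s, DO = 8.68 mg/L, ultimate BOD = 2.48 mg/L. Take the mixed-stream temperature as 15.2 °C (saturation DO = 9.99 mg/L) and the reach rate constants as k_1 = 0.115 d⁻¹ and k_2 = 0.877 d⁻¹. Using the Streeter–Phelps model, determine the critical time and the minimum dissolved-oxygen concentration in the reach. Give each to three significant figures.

t_c ≈ 1.72 d; minimum DO ≈ 6.41 mg/L

Mixed DO = (28.1×8.68 + 6.32×1.80)/(28.1+6.32) = 255.3/34.42 = 7.417 mg/L.
Mixed L₀ = (28.1×2.48 + 6.32×170)/(34.42) = 1144/34.42 = 33.24 mg/L.
Initial deficit D₀ = C_s − DO₀ = 9.99 − 7.417 = 2.573 mg/L.
t_c = (1/0.7620) ln[(0.877/0.115)(1 − 2.573×0.7620/(0.115×33.24))] = 1.312 × ln(3.714) = 1.722 d.
D_c = (0.115/0.877) × 33.24 × e^(−0.115×1.722) = 0.1311 × 33.24 × 0.8203 = 3.576 mg/L.
Minimum DO = 9.99 − 3.576 = 6.414 mg/L.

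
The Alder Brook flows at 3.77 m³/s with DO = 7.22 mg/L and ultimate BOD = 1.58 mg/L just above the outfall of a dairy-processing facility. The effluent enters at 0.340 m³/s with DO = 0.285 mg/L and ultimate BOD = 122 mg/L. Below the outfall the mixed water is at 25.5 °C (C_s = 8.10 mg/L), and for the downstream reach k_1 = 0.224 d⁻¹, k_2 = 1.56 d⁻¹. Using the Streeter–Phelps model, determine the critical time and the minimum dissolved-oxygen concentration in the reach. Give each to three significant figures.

Mixed DO = (3.77×7.22 + 0.340×0.285)/(3.77+0.340) = 27.32/4.110 = 6.646 mg/L.
Mixed L₀ = (3.77×1.58 + 0.340×122)/(4.110) = 47.44/4.110 = 11.54 mg/L.
Initial deficit D₀ = C_s − DO₀ = 8.10 − 6.646 = 1.454 mg/L.
t_c = (1/1.336) ln[(1.56/0.224)(1 − 1.454×1.336/(0.224×11.54))] = 0.7485 × ln(1.733) = 0.4114 d.
D_c = (0.224/1.56) × 11.54 × e^(−0.224×0.4114) = 0.1436 × 11.54 × 0.9120 = 1.511 mg/L.
Minimum DO = 8.10 − 1.511 = 6.589 mg/L.

t_c ≈ 0.411 d; minimum DO ≈ 6.59 mg/L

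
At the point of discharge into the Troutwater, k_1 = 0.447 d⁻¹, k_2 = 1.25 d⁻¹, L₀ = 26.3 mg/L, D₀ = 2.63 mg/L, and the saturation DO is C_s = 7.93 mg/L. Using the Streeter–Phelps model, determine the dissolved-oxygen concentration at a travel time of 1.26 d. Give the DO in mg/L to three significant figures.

DO ≈ 2.08 mg/L

k_1 L₀/(k_2−k_1) = 0.447×26.3/(1.25−0.447) = 11.76/0.8030 = 14.64 mg/L.
e^(−k_1 t) = e^(−0.447×1.260) = 0.5694; e^(−k_2 t) = e^(−1.25×1.260) = 0.2070.
D = 14.64 × (0.5694 − 0.2070) + 2.63 × 0.2070 = 5.305 + 0.5444 = 5.850 mg/L.
DO = C_s − D = 7.93 − 5.850 = 2.080 mg/L.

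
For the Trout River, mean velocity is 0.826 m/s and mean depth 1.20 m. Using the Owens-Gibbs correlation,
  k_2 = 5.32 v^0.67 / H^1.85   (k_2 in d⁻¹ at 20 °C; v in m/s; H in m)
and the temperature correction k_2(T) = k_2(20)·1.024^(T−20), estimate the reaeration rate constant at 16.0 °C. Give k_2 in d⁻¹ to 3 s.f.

k_2(20) = 5.32 × 0.826^0.67 / 1.20^1.85 = 5.32 × 0.8798 / 1.401 = 3.340 d⁻¹.
k_2(16.0) = 3.340 × 1.024^(16.0−20) = 3.340 × 0.9095 = 3.038 d⁻¹.

k_2 ≈ 3.04 d⁻¹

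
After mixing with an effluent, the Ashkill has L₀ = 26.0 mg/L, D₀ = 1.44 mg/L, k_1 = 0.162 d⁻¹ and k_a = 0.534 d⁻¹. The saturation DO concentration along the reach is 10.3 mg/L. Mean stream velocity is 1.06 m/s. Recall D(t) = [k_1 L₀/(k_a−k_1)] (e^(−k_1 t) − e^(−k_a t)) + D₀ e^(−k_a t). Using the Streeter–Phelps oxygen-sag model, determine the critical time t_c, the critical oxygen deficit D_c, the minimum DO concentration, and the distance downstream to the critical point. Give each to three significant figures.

With k_a/k_1 = 3.296 and 1 − D₀(k_a−k_1)/(k_1 L₀) = 0.8728,
t_c = ln(3.296 × 0.8728) / (0.534 − 0.162) = ln(2.877) / 0.3720 = 1.057/0.3720 = 2.841 d.
D_c = (k_1/k_a) L₀ e^(−k_1 t_c) = (0.162/0.534) × 26.0 × e^(−0.162×2.841) = 0.3034 × 26.0 × 0.6312 = 4.978 mg/L.
Minimum DO = C_s − D_c = 10.3 − 4.978 = 5.322 mg/L.
x_c = v t_c = 1.06 m/s × 2.841 d × 86400 s/d = 260200 m ≈ 260 km.

t_c ≈ 2.84 d; D_c ≈ 4.98 mg/L; min DO ≈ 5.32 mg/L; x_c ≈ 260 km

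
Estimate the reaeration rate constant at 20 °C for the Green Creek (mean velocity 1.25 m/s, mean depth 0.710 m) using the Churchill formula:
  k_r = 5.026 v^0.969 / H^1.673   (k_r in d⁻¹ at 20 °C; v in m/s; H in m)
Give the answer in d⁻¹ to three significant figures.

k_r ≈ 11.1 d⁻¹

k_r = 5.026 × 1.25^0.969 / 0.710^1.673 = 5.026 × 1.241 / 0.5638 = 11.07 d⁻¹.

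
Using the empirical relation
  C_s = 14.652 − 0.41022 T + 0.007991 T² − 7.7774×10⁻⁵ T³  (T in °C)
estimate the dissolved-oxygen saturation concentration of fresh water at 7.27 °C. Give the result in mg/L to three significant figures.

C_s = 14.652 − 0.41022×7.27 + 0.007991×7.27² − 7.7774×10⁻⁵×7.27³ = 12.06 mg/L.

C_s ≈ 12.1 mg/L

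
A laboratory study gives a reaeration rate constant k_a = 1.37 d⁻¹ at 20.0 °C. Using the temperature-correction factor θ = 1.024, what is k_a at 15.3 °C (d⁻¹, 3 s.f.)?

k_a(T₂) = k_a(T₁) · θ^(T₂−T₁) = 1.37 × 1.024^(15.3−20.0)
= 1.37 × 1.024^-4.70 = 1.37 × 0.8945 = 1.225 d⁻¹.

k_a ≈ 1.23 d⁻¹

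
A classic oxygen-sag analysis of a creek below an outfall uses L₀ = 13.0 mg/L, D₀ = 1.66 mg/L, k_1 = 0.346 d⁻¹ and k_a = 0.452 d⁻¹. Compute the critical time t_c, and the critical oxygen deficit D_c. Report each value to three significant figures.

With k_a/k_1 = 1.306 and 1 − D₀(k_a−k_1)/(k_1 L₀) = 0.9609,
t_c = ln(1.306 × 0.9609) / (0.452 − 0.346) = ln(1.255) / 0.1060 = 0.2273/0.1060 = 2.145 d.
L(t_c) = L₀ e^(−k_1 t_c) = 13.0 × 0.4761 = 6.190 mg/L, and at the critical point k_a D_c = k_1 L, so D_c = (0.346/0.452) × 6.190 = 4.738 mg/L.

t_c ≈ 2.14 d; D_c ≈ 4.74 mg/L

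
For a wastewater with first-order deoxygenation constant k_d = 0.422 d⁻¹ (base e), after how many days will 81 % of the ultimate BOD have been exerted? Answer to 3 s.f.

t ≈ 3.94 d

y/L₀ = 1 − e^(−k_d t) = 0.81 ⇒ e^(−k_d t) = 0.190
t = −ln(0.190) / 0.422 = 1.661 / 0.422 = 3.935 d.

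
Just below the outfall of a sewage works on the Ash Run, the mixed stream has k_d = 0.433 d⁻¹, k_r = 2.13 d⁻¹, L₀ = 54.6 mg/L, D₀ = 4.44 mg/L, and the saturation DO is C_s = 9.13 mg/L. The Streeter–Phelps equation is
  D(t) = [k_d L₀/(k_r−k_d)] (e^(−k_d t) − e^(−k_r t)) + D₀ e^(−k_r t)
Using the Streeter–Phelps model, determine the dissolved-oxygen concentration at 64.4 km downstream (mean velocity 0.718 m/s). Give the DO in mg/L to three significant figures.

Travel time t = x/v = 64.4 km / (0.718 m/s) = 64400 m / 0.718 m/s = 89690 s = 1.038 d.
k_d L₀/(k_r−k_d) = 0.433×54.6/(2.13−0.433) = 23.64/1.697 = 13.93 mg/L.
e^(−k_d t) = e^(−0.433×1.038) = 0.6379; e^(−k_r t) = e^(−2.13×1.038) = 0.1096.
D = 13.93 × (0.6379 − 0.1096) + 4.44 × 0.1096 = 7.361 + 0.4865 = 7.848 mg/L.
DO = C_s − D = 9.13 − 7.848 = 1.282 mg/L.

DO ≈ 1.28 mg/L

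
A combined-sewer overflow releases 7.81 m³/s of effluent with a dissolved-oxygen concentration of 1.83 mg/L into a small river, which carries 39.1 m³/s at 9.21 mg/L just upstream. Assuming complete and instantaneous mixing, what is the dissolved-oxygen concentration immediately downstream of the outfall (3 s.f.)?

Flow-weighted mixing: C = (Q_r C_r + Q_w C_w)/(Q_r + Q_w)
= (39.1×9.21 + 7.81×1.83)/(39.1 + 7.81) = 374.4/46.91 = 7.981 mg/L.

7.98 mg/L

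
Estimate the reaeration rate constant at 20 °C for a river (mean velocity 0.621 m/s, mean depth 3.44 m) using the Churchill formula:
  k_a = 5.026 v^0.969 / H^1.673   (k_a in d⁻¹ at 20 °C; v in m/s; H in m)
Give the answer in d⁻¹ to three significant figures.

k_a = 5.026 × 0.621^0.969 / 3.44^1.673 = 5.026 × 0.6302 / 7.901 = 0.4009 d⁻¹.

k_a ≈ 0.401 d⁻¹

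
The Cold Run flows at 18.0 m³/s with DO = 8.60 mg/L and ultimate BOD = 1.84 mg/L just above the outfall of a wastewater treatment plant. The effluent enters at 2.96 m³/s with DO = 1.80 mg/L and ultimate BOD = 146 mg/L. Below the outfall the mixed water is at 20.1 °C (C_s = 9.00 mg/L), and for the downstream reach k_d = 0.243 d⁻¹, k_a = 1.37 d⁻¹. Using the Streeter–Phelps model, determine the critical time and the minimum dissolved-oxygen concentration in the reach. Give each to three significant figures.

Mixed DO = (18.0×8.60 + 2.96×1.80)/(18.0+2.96) = 160.1/20.96 = 7.640 mg/L.
Mixed L₀ = (18.0×1.84 + 2.96×146)/(20.96) = 465.3/20.96 = 22.20 mg/L.
Initial deficit D₀ = C_s − DO₀ = 9.00 − 7.640 = 1.360 mg/L.
t_c = (1/1.127) ln[(1.37/0.243)(1 − 1.360×1.127/(0.243×22.20))] = 0.8873 × ln(4.036) = 1.238 d.
D_c = (0.243/1.37) × 22.20 × e^(−0.243×1.238) = 0.1774 × 22.20 × 0.7402 = 2.915 mg/L.
Minimum DO = 9.00 − 2.915 = 6.085 mg/L.

t_c ≈ 1.24 d; minimum DO ≈ 6.09 mg/L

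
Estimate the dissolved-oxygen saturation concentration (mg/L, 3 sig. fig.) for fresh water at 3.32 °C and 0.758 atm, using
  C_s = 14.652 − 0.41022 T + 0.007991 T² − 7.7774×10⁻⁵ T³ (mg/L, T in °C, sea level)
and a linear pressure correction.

C_s ≈ 10.1 mg/L

At sea level: C_s = 14.652 − 0.41022×3.32 + 0.007991×3.32² − 7.7774×10⁻⁵×3.32³ = 13.38 mg/L.
Pressure correction: C_s' = 13.38 × 0.758 = 10.14 mg/L.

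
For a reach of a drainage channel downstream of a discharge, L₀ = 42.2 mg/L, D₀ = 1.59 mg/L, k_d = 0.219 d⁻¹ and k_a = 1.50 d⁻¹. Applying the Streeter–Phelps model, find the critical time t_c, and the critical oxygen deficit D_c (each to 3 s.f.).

t_c ≈ 1.31 d; D_c ≈ 4.63 mg/L

With k_a/k_d = 6.849 and 1 − D₀(k_a−k_d)/(k_d L₀) = 0.7796,
t_c = ln(6.849 × 0.7796) / (1.50 − 0.219) = ln(5.340) / 1.281 = 1.675/1.281 = 1.308 d.
L(t_c) = L₀ e^(−k_d t_c) = 42.2 × 0.7510 = 31.69 mg/L, and at the critical point k_a D_c = k_d L, so D_c = (0.219/1.50) × 31.69 = 4.627 mg/L.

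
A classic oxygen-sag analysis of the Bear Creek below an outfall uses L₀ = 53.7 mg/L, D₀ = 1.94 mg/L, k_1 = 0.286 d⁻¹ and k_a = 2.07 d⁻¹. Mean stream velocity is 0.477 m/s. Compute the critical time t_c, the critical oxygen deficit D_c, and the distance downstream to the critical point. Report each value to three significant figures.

At the critical point dD/dt = 0, so k_1 L₀ e^(−k_1 t) = k_a D. Substituting D(t) from the Streeter–Phelps equation and solving for t gives
t_c = ln[(k_a/k_1)(1 − D₀(k_a−k_1)/(k_1 L₀))] / (k_a−k_1).
Here k_a−k_1 = 1.784 d⁻¹ and 1 − D₀(k_a−k_1)/(k_1 L₀) = 1 − 1.94×1.784/(0.286×53.7) = 0.7747, so
t_c = ln(7.238 × 0.7747) / 1.784 = 1.724 / 1.784 = 0.9664 d.
D_c = (k_1/k_a) L₀ e^(−k_1 t_c) = (0.286/2.07) × 53.7 × e^(−0.286×0.9664) = 0.1382 × 53.7 × 0.7585 = 5.628 mg/L.
x_c = v t_c = 0.477 m/s × 0.9664 d × 86400 s/d = 39830 m ≈ 39.8 km.

t_c ≈ 0.966 d; D_c ≈ 5.63 mg/L; x_c ≈ 39.8 km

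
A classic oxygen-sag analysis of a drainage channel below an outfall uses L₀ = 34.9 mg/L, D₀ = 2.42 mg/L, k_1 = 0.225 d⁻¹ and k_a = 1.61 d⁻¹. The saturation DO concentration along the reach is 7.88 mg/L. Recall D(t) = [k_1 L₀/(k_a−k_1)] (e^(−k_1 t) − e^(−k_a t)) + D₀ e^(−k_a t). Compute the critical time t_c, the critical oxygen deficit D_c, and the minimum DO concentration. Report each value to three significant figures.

At the critical point dD/dt = 0, so k_1 L₀ e^(−k_1 t) = k_a D. Substituting D(t) from the Streeter–Phelps equation and solving for t gives
t_c = ln[(k_a/k_1)(1 − D₀(k_a−k_1)/(k_1 L₀))] / (k_a−k_1).
Here k_a−k_1 = 1.385 d⁻¹ and 1 − D₀(k_a−k_1)/(k_1 L₀) = 1 − 2.42×1.385/(0.225×34.9) = 0.5732, so
t_c = ln(7.156 × 0.5732) / 1.385 = 1.411 / 1.385 = 1.019 d.
D_c = (k_1/k_a) L₀ e^(−k_1 t_c) = (0.225/1.61) × 34.9 × e^(−0.225×1.019) = 0.1398 × 34.9 × 0.7951 = 3.878 mg/L.
Minimum DO = C_s − D_c = 7.88 − 3.878 = 4.002 mg/L.

t_c ≈ 1.02 d; D_c ≈ 3.88 mg/L; min DO ≈ 4.00 mg/L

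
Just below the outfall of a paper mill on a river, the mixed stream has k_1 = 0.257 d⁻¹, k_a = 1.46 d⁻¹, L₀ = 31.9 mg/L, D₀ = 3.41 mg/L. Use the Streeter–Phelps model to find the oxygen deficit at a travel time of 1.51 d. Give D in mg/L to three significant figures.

D ≈ 4.25 mg/L

k_1 L₀/(k_a−k_1) = 0.257×31.9/(1.46−0.257) = 8.198/1.203 = 6.815 mg/L.
e^(−k_1 t) = e^(−0.257×1.510) = 0.6784; e^(−k_a t) = e^(−1.46×1.510) = 0.1103.
D = 6.815 × (0.6784 − 0.1103) + 3.41 × 0.1103 = 3.871 + 0.3761 = 4.247 mg/L.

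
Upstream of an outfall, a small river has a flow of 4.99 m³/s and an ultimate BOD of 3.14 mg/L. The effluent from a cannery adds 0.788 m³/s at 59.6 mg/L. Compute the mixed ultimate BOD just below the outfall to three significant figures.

10.8 mg/L

Flow-weighted mixing: C = (Q_r C_r + Q_w C_w)/(Q_r + Q_w)
= (4.99×3.14 + 0.788×59.6)/(4.99 + 0.788) = 62.63/5.778 = 10.84 mg/L.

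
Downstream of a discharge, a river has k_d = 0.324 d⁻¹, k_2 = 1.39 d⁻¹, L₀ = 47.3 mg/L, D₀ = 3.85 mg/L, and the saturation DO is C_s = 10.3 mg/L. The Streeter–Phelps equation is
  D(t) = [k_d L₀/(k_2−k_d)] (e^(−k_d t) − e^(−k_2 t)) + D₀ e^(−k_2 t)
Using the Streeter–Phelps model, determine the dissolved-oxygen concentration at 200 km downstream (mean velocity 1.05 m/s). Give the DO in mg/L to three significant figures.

Travel time t = x/v = 200 km / (1.05 m/s) = 200000 m / 1.05 m/s = 190500 s = 2.205 d.
k_d L₀/(k_2−k_d) = 0.324×47.3/(1.39−0.324) = 15.33/1.066 = 14.38 mg/L.
e^(−k_d t) = e^(−0.324×2.205) = 0.4895; e^(−k_2 t) = e^(−1.39×2.205) = 0.04668.
D = 14.38 × (0.4895 − 0.04668) + 3.85 × 0.04668 = 6.367 + 0.1797 = 6.546 mg/L.
DO = C_s − D = 10.3 − 6.546 = 3.754 mg/L.

DO ≈ 3.75 mg/L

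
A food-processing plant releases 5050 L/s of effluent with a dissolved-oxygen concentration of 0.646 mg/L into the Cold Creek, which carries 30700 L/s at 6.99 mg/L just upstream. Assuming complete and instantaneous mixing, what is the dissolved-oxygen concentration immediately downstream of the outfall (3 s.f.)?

6.09 mg/L

Flow-weighted mixing: C = (Q_r C_r + Q_w C_w)/(Q_r + Q_w)
= (30700×6.99 + 5050×0.646)/(30700 + 5050) = 217900/35750 = 6.094 mg/L.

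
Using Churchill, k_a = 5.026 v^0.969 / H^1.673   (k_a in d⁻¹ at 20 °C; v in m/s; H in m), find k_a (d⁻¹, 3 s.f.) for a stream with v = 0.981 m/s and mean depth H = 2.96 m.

k_a ≈ 0.803 d⁻¹

k_a = 5.026 × 0.981^0.969 / 2.96^1.673 = 5.026 × 0.9816 / 6.144 = 0.8029 d⁻¹.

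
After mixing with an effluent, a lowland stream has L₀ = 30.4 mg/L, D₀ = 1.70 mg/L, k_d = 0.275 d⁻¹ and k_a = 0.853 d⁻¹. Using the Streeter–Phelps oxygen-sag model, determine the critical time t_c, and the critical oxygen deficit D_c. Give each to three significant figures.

t_c ≈ 1.74 d; D_c ≈ 6.07 mg/L

At the critical point dD/dt = 0, so k_d L₀ e^(−k_d t) = k_a D. Substituting D(t) from the Streeter–Phelps equation and solving for t gives
t_c = ln[(k_a/k_d)(1 − D₀(k_a−k_d)/(k_d L₀))] / (k_a−k_d).
Here k_a−k_d = 0.5780 d⁻¹ and 1 − D₀(k_a−k_d)/(k_d L₀) = 1 − 1.70×0.5780/(0.275×30.4) = 0.8825, so
t_c = ln(3.102 × 0.8825) / 0.5780 = 1.007 / 0.5780 = 1.742 d.
D_c = (k_d/k_a) L₀ e^(−k_d t_c) = (0.275/0.853) × 30.4 × e^(−0.275×1.742) = 0.3224 × 30.4 × 0.6193 = 6.070 mg/L.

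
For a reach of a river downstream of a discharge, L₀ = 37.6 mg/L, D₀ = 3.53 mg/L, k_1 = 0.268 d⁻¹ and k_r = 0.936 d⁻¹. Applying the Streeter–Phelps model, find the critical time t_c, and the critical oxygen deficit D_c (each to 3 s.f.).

t_c ≈ 1.47 d; D_c ≈ 7.25 mg/L

t_c = [1/(k_r−k_1)] ln[(k_r/k_1)(1 − D₀(k_r−k_1)/(k_1 L₀))]
= [1/(0.936−0.268)] ln[(0.936/0.268)(1 − 3.53×0.6680/(0.268×37.6))]
= (1/0.6680) ln[3.493 × 0.7660] = 1.497 × ln(2.675) = 1.497 × 0.9840 = 1.473 d.
D_c = (k_1/k_r) L₀ e^(−k_1 t_c) = (0.268/0.936) × 37.6 × e^(−0.268×1.473) = 0.2863 × 37.6 × 0.6738 = 7.254 mg/L.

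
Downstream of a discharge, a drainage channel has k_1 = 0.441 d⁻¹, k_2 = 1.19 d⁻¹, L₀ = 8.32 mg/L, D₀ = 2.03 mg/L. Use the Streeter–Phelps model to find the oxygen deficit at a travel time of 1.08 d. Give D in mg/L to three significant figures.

k_1 L₀/(k_2−k_1) = 0.441×8.32/(1.19−0.441) = 3.669/0.7490 = 4.899 mg/L.
e^(−k_1 t) = e^(−0.441×1.080) = 0.6211; e^(−k_2 t) = e^(−1.19×1.080) = 0.2766.
D = 4.899 × (0.6211 − 0.2766) + 2.03 × 0.2766 = 1.688 + 0.5615 = 2.249 mg/L.

D ≈ 2.25 mg/L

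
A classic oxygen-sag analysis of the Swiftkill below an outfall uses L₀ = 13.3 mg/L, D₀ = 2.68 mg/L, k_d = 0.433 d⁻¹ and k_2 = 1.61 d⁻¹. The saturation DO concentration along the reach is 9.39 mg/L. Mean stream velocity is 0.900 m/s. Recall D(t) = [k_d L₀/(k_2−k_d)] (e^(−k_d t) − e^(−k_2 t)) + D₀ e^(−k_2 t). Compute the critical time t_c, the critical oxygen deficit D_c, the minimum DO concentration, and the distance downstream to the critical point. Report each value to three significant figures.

At the critical point dD/dt = 0, so k_d L₀ e^(−k_d t) = k_2 D. Substituting D(t) from the Streeter–Phelps equation and solving for t gives
t_c = ln[(k_2/k_d)(1 − D₀(k_2−k_d)/(k_d L₀))] / (k_2−k_d).
Here k_2−k_d = 1.177 d⁻¹ and 1 − D₀(k_2−k_d)/(k_d L₀) = 1 − 2.68×1.177/(0.433×13.3) = 0.4523, so
t_c = ln(3.718 × 0.4523) / 1.177 = 0.5198 / 1.177 = 0.4416 d.
D_c = (k_d/k_2) L₀ e^(−k_d t_c) = (0.433/1.61) × 13.3 × e^(−0.433×0.4416) = 0.2689 × 13.3 × 0.8260 = 2.954 mg/L.
Minimum DO = C_s − D_c = 9.39 − 2.954 = 6.436 mg/L.
x_c = v t_c = 0.900 m/s × 0.4416 d × 86400 s/d = 34340 m ≈ 34.3 km.

t_c ≈ 0.442 d; D_c ≈ 2.95 mg/L; min DO ≈ 6.44 mg/L; x_c ≈ 34.3 km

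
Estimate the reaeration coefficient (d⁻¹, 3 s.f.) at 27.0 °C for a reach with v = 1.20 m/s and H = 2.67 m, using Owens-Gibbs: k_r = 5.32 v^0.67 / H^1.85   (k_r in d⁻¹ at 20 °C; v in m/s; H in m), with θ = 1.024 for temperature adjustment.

k_r ≈ 1.15 d⁻¹

k_r(20) = 5.32 × 1.20^0.67 / 2.67^1.85 = 5.32 × 1.130 / 6.152 = 0.9771 d⁻¹.
k_r(27.0) = 0.9771 × 1.024^(27.0−20) = 0.9771 × 1.181 = 1.153 d⁻¹.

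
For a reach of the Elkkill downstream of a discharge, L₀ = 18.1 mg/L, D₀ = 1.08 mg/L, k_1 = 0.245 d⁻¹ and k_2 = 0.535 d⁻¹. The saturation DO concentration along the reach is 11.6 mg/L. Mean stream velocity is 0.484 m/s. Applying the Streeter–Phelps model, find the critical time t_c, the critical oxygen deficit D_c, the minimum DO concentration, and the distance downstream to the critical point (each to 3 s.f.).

t_c ≈ 2.44 d; D_c ≈ 4.56 mg/L; min DO ≈ 7.04 mg/L; x_c ≈ 102 km

With k_2/k_1 = 2.184 and 1 − D₀(k_2−k_1)/(k_1 L₀) = 0.9294,
t_c = ln(2.184 × 0.9294) / (0.535 − 0.245) = ln(2.029) / 0.2900 = 0.7078/0.2900 = 2.441 d.
D_c = (k_1/k_2) L₀ e^(−k_1 t_c) = (0.245/0.535) × 18.1 × e^(−0.245×2.441) = 0.4579 × 18.1 × 0.5499 = 4.558 mg/L.
Minimum DO = C_s − D_c = 11.6 − 4.558 = 7.042 mg/L.
x_c = v t_c = 0.484 m/s × 2.441 d × 86400 s/d = 102100 m ≈ 102 km.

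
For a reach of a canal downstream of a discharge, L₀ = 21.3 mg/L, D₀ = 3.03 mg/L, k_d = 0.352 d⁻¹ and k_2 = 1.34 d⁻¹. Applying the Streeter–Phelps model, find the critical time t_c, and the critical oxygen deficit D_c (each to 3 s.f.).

With k_2/k_d = 3.807 and 1 − D₀(k_2−k_d)/(k_d L₀) = 0.6007,
t_c = ln(3.807 × 0.6007) / (1.34 − 0.352) = ln(2.287) / 0.9880 = 0.8272/0.9880 = 0.8372 d.
L(t_c) = L₀ e^(−k_d t_c) = 21.3 × 0.7448 = 15.86 mg/L, and at the critical point k_2 D_c = k_d L, so D_c = (0.352/1.34) × 15.86 = 4.167 mg/L.

t_c ≈ 0.837 d; D_c ≈ 4.17 mg/L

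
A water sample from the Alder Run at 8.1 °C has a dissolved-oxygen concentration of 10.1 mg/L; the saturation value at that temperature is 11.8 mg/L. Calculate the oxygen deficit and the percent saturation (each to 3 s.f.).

D = C_s − C = 11.8 − 10.1 = 1.70 mg/L.
% saturation = 10.1/11.8 × 100 = 85.6 %.

D ≈ 1.70 mg/L; 85.6 % saturation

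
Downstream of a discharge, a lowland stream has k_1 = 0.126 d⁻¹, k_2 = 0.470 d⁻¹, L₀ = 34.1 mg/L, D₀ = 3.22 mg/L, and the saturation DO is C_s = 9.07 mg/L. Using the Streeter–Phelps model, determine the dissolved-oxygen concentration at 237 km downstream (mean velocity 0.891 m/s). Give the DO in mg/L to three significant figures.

DO ≈ 2.78 mg/L

Travel time t = x/v = 237 km / (0.891 m/s) = 237000 m / 0.891 m/s = 266000 s = 3.079 d.
k_1 L₀/(k_2−k_1) = 0.126×34.1/(0.470−0.126) = 4.297/0.3440 = 12.49 mg/L.
e^(−k_1 t) = e^(−0.126×3.079) = 0.6785; e^(−k_2 t) = e^(−0.470×3.079) = 0.2353.
D = 12.49 × (0.6785 − 0.2353) + 3.22 × 0.2353 = 5.535 + 0.7576 = 6.293 mg/L.
DO = C_s − D = 9.07 − 6.293 = 2.777 mg/L.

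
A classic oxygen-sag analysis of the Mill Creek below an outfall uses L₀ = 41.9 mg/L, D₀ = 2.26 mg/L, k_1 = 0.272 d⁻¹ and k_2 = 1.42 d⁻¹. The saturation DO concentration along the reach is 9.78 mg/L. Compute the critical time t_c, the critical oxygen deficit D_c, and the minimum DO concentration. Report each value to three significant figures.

t_c = [1/(k_2−k_1)] ln[(k_2/k_1)(1 − D₀(k_2−k_1)/(k_1 L₀))]
= [1/(1.42−0.272)] ln[(1.42/0.272)(1 − 2.26×1.148/(0.272×41.9))]
= (1/1.148) ln[5.221 × 0.7724] = 0.8711 × ln(4.032) = 0.8711 × 1.394 = 1.215 d.
L(t_c) = L₀ e^(−k_1 t_c) = 41.9 × 0.7187 = 30.11 mg/L, and at the critical point k_2 D_c = k_1 L, so D_c = (0.272/1.42) × 30.11 = 5.768 mg/L.
Minimum DO = C_s − D_c = 9.78 − 5.768 = 4.012 mg/L.

t_c ≈ 1.21 d; D_c ≈ 5.77 mg/L; min DO ≈ 4.01 mg/L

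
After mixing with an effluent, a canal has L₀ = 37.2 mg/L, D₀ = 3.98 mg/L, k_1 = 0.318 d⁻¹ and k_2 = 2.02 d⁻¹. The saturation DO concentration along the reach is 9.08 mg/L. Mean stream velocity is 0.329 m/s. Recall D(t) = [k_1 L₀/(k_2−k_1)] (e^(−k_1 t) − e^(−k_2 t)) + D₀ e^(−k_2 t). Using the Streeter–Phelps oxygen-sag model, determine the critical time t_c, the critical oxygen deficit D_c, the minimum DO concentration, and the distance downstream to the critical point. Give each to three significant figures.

t_c ≈ 0.587 d; D_c ≈ 4.86 mg/L; min DO ≈ 4.22 mg/L; x_c ≈ 16.7 km

With k_2/k_1 = 6.352 and 1 − D₀(k_2−k_1)/(k_1 L₀) = 0.4274,
t_c = ln(6.352 × 0.4274) / (2.02 − 0.318) = ln(2.715) / 1.702 = 0.9987/1.702 = 0.5868 d.
D_c = (k_1/k_2) L₀ e^(−k_1 t_c) = (0.318/2.02) × 37.2 × e^(−0.318×0.5868) = 0.1574 × 37.2 × 0.8298 = 4.859 mg/L.
Minimum DO = C_s − D_c = 9.08 − 4.859 = 4.221 mg/L.
x_c = v t_c = 0.329 m/s × 0.5868 d × 86400 s/d = 16680 m ≈ 16.7 km.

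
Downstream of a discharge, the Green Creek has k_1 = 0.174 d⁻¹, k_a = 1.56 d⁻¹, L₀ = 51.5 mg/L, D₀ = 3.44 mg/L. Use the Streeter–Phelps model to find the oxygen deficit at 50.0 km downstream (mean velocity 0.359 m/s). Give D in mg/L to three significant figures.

Travel time t = x/v = 50.0 km / (0.359 m/s) = 50000 m / 0.359 m/s = 139300 s = 1.612 d.
k_1 L₀/(k_a−k_1) = 0.174×51.5/(1.56−0.174) = 8.961/1.386 = 6.465 mg/L.
e^(−k_1 t) = e^(−0.174×1.612) = 0.7554; e^(−k_a t) = e^(−1.56×1.612) = 0.08089.
D = 6.465 × (0.7554 − 0.08089) + 3.44 × 0.08089 = 4.361 + 0.2783 = 4.639 mg/L.

D ≈ 4.64 mg/L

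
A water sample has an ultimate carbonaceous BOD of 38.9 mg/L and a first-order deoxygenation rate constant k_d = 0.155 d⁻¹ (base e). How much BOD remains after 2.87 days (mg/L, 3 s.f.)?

L ≈ 24.9 mg/L

L_t = L₀ e^(−k_d t) = 38.9 × e^(−0.155×2.87) = 38.9 × 0.6409 = 24.93 mg/L.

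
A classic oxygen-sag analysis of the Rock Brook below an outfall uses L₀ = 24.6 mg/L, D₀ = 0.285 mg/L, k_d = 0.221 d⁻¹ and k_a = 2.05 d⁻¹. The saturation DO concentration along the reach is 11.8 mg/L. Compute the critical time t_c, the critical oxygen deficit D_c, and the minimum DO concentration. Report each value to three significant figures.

t_c ≈ 1.16 d; D_c ≈ 2.05 mg/L; min DO ≈ 9.75 mg/L

t_c = [1/(k_a−k_d)] ln[(k_a/k_d)(1 − D₀(k_a−k_d)/(k_d L₀))]
= [1/(2.05−0.221)] ln[(2.05/0.221)(1 − 0.285×1.829/(0.221×24.6))]
= (1/1.829) ln[9.276 × 0.9041] = 0.5467 × ln(8.387) = 0.5467 × 2.127 = 1.163 d.
D_c = (k_d/k_a) L₀ e^(−k_d t_c) = (0.221/2.05) × 24.6 × e^(−0.221×1.163) = 0.1078 × 24.6 × 0.7734 = 2.051 mg/L.
Minimum DO = C_s − D_c = 11.8 − 2.051 = 9.749 mg/L.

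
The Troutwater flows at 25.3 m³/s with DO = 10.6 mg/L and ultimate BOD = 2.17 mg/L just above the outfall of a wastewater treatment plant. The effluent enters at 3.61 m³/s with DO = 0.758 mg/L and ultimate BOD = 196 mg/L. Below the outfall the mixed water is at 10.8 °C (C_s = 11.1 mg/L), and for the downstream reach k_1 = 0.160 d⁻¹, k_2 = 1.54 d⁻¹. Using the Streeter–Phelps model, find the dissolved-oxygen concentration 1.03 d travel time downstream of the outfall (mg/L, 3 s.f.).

DO ≈ 8.78 mg/L

Mixed DO = (25.3×10.6 + 3.61×0.758)/(25.3+3.61) = 270.9/28.91 = 9.371 mg/L.
Mixed L₀ = (25.3×2.17 + 3.61×196)/(28.91) = 762.5/28.91 = 26.37 mg/L.
Initial deficit D₀ = C_s − DO₀ = 11.1 − 9.371 = 1.729 mg/L.
D(1.03) = [0.160×26.37/(1.54−0.160)](e^(−0.160×1.03) − e^(−1.54×1.03)) + 1.729 e^(−1.54×1.03)
= 3.058 × (0.8481 − 0.2047) + 1.729 × 0.2047 = 2.321 mg/L.
DO = 11.1 − 2.321 = 8.779 mg/L.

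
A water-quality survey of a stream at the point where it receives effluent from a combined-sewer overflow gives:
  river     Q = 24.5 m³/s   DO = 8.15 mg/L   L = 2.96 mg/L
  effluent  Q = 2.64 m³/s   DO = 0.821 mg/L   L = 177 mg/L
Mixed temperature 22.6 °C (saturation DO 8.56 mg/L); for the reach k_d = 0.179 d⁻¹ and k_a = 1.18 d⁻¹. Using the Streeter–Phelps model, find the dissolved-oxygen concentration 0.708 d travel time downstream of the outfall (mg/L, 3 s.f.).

Mixed DO = (24.5×8.15 + 2.64×0.821)/(24.5+2.64) = 201.8/27.14 = 7.437 mg/L.
Mixed L₀ = (24.5×2.96 + 2.64×177)/(27.14) = 539.8/27.14 = 19.89 mg/L.
Initial deficit D₀ = C_s − DO₀ = 8.56 − 7.437 = 1.123 mg/L.
D(0.708) = [0.179×19.89/(1.18−0.179)](e^(−0.179×0.708) − e^(−1.18×0.708)) + 1.123 e^(−1.18×0.708)
= 3.557 × (0.8810 − 0.4337) + 1.123 × 0.4337 = 2.078 mg/L.
DO = 8.56 − 2.078 = 6.482 mg/L.

DO ≈ 6.48 mg/L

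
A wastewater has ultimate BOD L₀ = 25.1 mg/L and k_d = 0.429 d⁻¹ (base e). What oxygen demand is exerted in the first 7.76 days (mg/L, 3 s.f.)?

y_t = L₀(1 − e^(−k_d t)) = 25.1 × (1 − e^(−0.429×7.76))
= 25.1 × (1 − 0.03583) = 25.1 × 0.9642 = 24.20 mg/L.

y ≈ 24.2 mg/L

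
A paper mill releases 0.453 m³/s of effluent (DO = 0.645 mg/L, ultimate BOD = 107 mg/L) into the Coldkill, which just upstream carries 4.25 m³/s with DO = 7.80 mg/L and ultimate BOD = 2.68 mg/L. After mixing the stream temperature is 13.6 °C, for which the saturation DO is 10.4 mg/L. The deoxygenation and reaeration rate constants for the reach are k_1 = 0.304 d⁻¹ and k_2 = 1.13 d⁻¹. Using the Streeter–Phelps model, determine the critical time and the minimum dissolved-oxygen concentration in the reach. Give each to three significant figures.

Mixed DO = (4.25×7.80 + 0.453×0.645)/(4.25+0.453) = 33.44/4.703 = 7.111 mg/L.
Mixed L₀ = (4.25×2.68 + 0.453×107)/(4.703) = 59.86/4.703 = 12.73 mg/L.
Initial deficit D₀ = C_s − DO₀ = 10.4 − 7.111 = 3.289 mg/L.
t_c = (1/0.8260) ln[(1.13/0.304)(1 − 3.289×0.8260/(0.304×12.73))] = 1.211 × ln(1.107) = 0.1233 d.
D_c = (0.304/1.13) × 12.73 × e^(−0.304×0.1233) = 0.2690 × 12.73 × 0.9632 = 3.298 mg/L.
Minimum DO = 10.4 − 3.298 = 7.102 mg/L.

t_c ≈ 0.123 d; minimum DO ≈ 7.10 mg/L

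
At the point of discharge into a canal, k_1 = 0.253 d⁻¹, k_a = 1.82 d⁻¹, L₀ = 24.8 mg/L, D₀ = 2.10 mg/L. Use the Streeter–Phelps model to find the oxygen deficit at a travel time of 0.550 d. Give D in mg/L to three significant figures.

D ≈ 2.78 mg/L

k_1 L₀/(k_a−k_1) = 0.253×24.8/(1.82−0.253) = 6.274/1.567 = 4.004 mg/L.
e^(−k_1 t) = e^(−0.253×0.5500) = 0.8701; e^(−k_a t) = e^(−1.82×0.5500) = 0.3675.
D = 4.004 × (0.8701 − 0.3675) + 2.10 × 0.3675 = 2.012 + 0.7718 = 2.784 mg/L.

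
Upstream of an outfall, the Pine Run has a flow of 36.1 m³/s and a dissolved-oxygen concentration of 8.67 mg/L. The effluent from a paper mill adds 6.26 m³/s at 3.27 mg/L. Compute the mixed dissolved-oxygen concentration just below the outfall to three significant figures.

Flow-weighted mixing: C = (Q_r C_r + Q_w C_w)/(Q_r + Q_w)
= (36.1×8.67 + 6.26×3.27)/(36.1 + 6.26) = 333.5/42.36 = 7.872 mg/L.

7.87 mg/L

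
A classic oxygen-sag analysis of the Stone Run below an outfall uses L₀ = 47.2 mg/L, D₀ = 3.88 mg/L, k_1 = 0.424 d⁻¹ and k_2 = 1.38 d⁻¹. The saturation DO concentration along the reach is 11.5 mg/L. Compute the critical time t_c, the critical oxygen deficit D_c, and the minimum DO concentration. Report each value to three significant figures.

With k_2/k_1 = 3.255 and 1 − D₀(k_2−k_1)/(k_1 L₀) = 0.8147,
t_c = ln(3.255 × 0.8147) / (1.38 − 0.424) = ln(2.651) / 0.9560 = 0.9751/0.9560 = 1.020 d.
D_c = (k_1/k_2) L₀ e^(−k_1 t_c) = (0.424/1.38) × 47.2 × e^(−0.424×1.020) = 0.3072 × 47.2 × 0.6489 = 9.410 mg/L.
Minimum DO = C_s − D_c = 11.5 − 9.410 = 2.090 mg/L.

t_c ≈ 1.02 d; D_c ≈ 9.41 mg/L; min DO ≈ 2.09 mg/L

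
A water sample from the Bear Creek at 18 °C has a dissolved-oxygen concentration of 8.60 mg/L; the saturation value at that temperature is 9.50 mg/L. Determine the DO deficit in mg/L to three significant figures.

D = C_s − C = 9.50 − 8.60 = 0.900 mg/L.

D ≈ 0.900 mg/L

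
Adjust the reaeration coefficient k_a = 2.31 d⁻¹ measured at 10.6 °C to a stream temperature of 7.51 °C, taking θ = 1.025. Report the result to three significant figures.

k_a ≈ 2.14 d⁻¹

k_a(T₂) = k_a(T₁) · θ^(T₂−T₁) = 2.31 × 1.025^(7.51−10.6)
= 2.31 × 1.025^-3.09 = 2.31 × 0.9265 = 2.140 d⁻¹.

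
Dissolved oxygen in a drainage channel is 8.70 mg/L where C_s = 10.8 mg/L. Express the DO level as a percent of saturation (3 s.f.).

80.6 % saturation

% saturation = C/C_s × 100 = 8.70/10.8 × 100 = 80.6 %.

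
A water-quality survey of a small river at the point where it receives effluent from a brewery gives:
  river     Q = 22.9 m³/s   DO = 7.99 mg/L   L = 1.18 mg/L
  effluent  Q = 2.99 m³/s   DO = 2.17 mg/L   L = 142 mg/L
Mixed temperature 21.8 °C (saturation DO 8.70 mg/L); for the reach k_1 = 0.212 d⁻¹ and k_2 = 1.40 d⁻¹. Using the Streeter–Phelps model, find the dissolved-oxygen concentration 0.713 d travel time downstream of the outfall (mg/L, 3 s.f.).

DO ≈ 6.66 mg/L

Mixed DO = (22.9×7.99 + 2.99×2.17)/(22.9+2.99) = 189.5/25.89 = 7.318 mg/L.
Mixed L₀ = (22.9×1.18 + 2.99×142)/(25.89) = 451.6/25.89 = 17.44 mg/L.
Initial deficit D₀ = C_s − DO₀ = 8.70 − 7.318 = 1.382 mg/L.
D(0.713) = [0.212×17.44/(1.40−0.212)](e^(−0.212×0.713) − e^(−1.40×0.713)) + 1.382 e^(−1.40×0.713)
= 3.113 × (0.8597 − 0.3685) + 1.382 × 0.3685 = 2.038 mg/L.
DO = 8.70 − 2.038 = 6.662 mg/L.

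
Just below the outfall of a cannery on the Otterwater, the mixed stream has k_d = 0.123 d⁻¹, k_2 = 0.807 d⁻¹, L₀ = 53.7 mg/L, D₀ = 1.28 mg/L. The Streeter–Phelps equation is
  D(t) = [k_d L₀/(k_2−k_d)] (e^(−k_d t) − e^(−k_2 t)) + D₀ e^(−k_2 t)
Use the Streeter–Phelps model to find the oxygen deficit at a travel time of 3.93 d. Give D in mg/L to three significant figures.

k_d L₀/(k_2−k_d) = 0.123×53.7/(0.807−0.123) = 6.605/0.6840 = 9.657 mg/L.
e^(−k_d t) = e^(−0.123×3.930) = 0.6167; e^(−k_2 t) = e^(−0.807×3.930) = 0.04194.
D = 9.657 × (0.6167 − 0.04194) + 1.28 × 0.04194 = 5.550 + 0.05368 = 5.604 mg/L.

D ≈ 5.60 mg/L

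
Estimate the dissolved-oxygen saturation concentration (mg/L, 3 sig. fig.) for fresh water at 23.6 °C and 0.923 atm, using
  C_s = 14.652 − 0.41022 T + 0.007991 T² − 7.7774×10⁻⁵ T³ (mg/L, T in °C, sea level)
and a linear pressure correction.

C_s ≈ 7.75 mg/L

At sea level: C_s = 14.652 − 0.41022×23.6 + 0.007991×23.6² − 7.7774×10⁻⁵×23.6³ = 8.399 mg/L.
Pressure correction: C_s' = 8.399 × 0.923 = 7.752 mg/L.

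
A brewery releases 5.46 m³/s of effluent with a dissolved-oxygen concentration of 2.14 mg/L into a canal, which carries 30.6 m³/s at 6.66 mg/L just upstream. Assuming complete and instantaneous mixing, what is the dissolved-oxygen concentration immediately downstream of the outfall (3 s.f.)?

Flow-weighted mixing: C = (Q_r C_r + Q_w C_w)/(Q_r + Q_w)
= (30.6×6.66 + 5.46×2.14)/(30.6 + 5.46) = 215.5/36.06 = 5.976 mg/L.

5.98 mg/L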